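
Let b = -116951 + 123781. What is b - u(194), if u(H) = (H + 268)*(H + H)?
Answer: -172426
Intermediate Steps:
b = 6830
u(H) = 2*H*(268 + H) (u(H) = (268 + H)*(2*H) = 2*H*(268 + H))
b - u(194) = 6830 - 2*194*(268 + 194) = 6830 - 2*194*462 = 6830 - 1*179256 = 6830 - 179256 = -172426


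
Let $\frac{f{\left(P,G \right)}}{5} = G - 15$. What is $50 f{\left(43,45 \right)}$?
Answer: $7500$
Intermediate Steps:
$f{\left(P,G \right)} = -75 + 5 G$ ($f{\left(P,G \right)} = 5 \left(G - 15\right) = 5 \left(-15 + G\right) = -75 + 5 G$)
$50 f{\left(43,45 \right)} = 50 \left(-75 + 5 \cdot 45\right) = 50 \left(-75 + 225\right) = 50 \cdot 150 = 7500$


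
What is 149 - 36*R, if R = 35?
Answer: -1111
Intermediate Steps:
149 - 36*R = 149 - 36*35 = 149 - 1260 = -1111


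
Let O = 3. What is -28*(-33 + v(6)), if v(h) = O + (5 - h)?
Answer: 868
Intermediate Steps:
v(h) = 8 - h (v(h) = 3 + (5 - h) = 8 - h)
-28*(-33 + v(6)) = -28*(-33 + (8 - 1*6)) = -28*(-33 + (8 - 6)) = -28*(-33 + 2) = -28*(-31) = 868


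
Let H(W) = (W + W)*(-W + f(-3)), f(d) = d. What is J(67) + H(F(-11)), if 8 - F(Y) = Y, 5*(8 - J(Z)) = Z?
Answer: -4207/5 ≈ -841.40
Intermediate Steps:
J(Z) = 8 - Z/5
F(Y) = 8 - Y
H(W) = 2*W*(-3 - W) (H(W) = (W + W)*(-W - 3) = (2*W)*(-3 - W) = 2*W*(-3 - W))
J(67) + H(F(-11)) = (8 - ⅕*67) - 2*(8 - 1*(-11))*(3 + (8 - 1*(-11))) = (8 - 67/5) - 2*(8 + 11)*(3 + (8 + 11)) = -27/5 - 2*19*(3 + 19) = -27/5 - 2*19*22 = -27/5 - 836 = -4207/5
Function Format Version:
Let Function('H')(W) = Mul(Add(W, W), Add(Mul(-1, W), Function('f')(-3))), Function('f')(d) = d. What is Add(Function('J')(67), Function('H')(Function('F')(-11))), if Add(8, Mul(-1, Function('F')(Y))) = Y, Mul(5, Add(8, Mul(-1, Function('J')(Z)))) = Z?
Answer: Rational(-4207, 5) ≈ -841.40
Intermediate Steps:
Function('J')(Z) = Add(8, Mul(Rational(-1, 5), Z))
Function('F')(Y) = Add(8, Mul(-1, Y))
Function('H')(W) = Mul(2, W, Add(-3, Mul(-1, W))) (Function('H')(W) = Mul(Add(W, W), Add(Mul(-1, W), -3)) = Mul(Mul(2, W), Add(-3, Mul(-1, W))) = Mul(2, W, Add(-3, Mul(-1, W))))
Add(Function('J')(67), Function('H')(Function('F')(-11))) = Add(Add(8, Mul(Rational(-1, 5), 67)), Mul(-2, Add(8, Mul(-1, -11)), Add(3, Add(8, Mul(-1, -11))))) = Add(Add(8, Rational(-67, 5)), Mul(-2, Add(8, 11), Add(3, Add(8, 11)))) = Add(Rational(-27, 5), Mul(-2, 19, Add(3, 19))) = Add(Rational(-27, 5), Mul(-2, 19, 22)) = Add(Rational(-27, 5), -836) = Rational(-4207, 5)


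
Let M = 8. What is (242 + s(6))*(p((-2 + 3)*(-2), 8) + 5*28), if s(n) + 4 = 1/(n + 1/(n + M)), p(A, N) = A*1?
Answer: 2793672/85 ≈ 32867.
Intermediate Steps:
p(A, N) = A
s(n) = -4 + 1/(n + 1/(8 + n)) (s(n) = -4 + 1/(n + 1/(n + 8)) = -4 + 1/(n + 1/(8 + n)))
(242 + s(6))*(p((-2 + 3)*(-2), 8) + 5*28) = (242 + (4 - 31*6 - 4*6²)/(1 + 6² + 8*6))*((-2 + 3)*(-2) + 5*28) = (242 + (4 - 186 - 4*36)/(1 + 36 + 48))*(1*(-2) + 140) = (242 + (4 - 186 - 144)/85)*(-2 + 140) = (242 + (1/85)*(-326))*138 = (242 - 326/85)*138 = (20244/85)*138 = 2793672/85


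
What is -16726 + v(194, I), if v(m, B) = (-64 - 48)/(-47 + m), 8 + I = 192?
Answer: -351262/21 ≈ -16727.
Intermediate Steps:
I = 184 (I = -8 + 192 = 184)
v(m, B) = -112/(-47 + m)
-16726 + v(194, I) = -16726 - 112/(-47 + 194) = -16726 - 112/147 = -16726 - 112*1/147 = -16726 - 16/21 = -351262/21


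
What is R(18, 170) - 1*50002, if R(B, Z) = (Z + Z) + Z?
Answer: -49492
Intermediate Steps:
R(B, Z) = 3*Z (R(B, Z) = 2*Z + Z = 3*Z)
R(18, 170) - 1*50002 = 3*170 - 1*50002 = 510 - 50002 = -49492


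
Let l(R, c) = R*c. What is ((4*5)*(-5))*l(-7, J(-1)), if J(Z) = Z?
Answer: -700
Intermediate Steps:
((4*5)*(-5))*l(-7, J(-1)) = ((4*5)*(-5))*(-7*(-1)) = (20*(-5))*7 = -100*7 = -700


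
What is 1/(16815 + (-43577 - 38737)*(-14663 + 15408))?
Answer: -1/61307115 ≈ -1.6311e-8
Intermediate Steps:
1/(16815 + (-43577 - 38737)*(-14663 + 15408)) = 1/(16815 - 82314*745) = 1/(16815 - 61323930) = 1/(-61307115) = -1/61307115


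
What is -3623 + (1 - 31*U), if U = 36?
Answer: -4738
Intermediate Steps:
-3623 + (1 - 31*U) = -3623 + (1 - 31*36) = -3623 + (1 - 1116) = -3623 - 1115 = -4738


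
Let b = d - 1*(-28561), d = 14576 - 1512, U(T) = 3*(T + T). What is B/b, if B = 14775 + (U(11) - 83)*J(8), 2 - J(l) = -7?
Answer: 4874/13875 ≈ 0.35128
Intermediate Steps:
U(T) = 6*T (U(T) = 3*(2*T) = 6*T)
d = 13064
J(l) = 9 (J(l) = 2 - 1*(-7) = 2 + 7 = 9)
B = 14622 (B = 14775 + (6*11 - 83)*9 = 14775 + (66 - 83)*9 = 14775 - 17*9 = 14775 - 153 = 14622)
b = 41625 (b = 13064 - 1*(-28561) = 13064 + 28561 = 41625)
B/b = 14622/41625 = 14622*(1/41625) = 4874/13875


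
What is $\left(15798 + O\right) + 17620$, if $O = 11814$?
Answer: $45232$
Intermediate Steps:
$\left(15798 + O\right) + 17620 = \left(15798 + 11814\right) + 17620 = 27612 + 17620 = 45232$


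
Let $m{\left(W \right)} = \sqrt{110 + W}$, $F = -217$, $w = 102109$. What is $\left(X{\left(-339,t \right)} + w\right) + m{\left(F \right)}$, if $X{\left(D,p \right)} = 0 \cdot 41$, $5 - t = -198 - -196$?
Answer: $102109 + i \sqrt{107} \approx 1.0211 \cdot 10^{5} + 10.344 i$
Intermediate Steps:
$t = 7$ ($t = 5 - \left(-198 - -196\right) = 5 - \left(-198 + 196\right) = 5 - -2 = 5 + 2 = 7$)
$X{\left(D,p \right)} = 0$
$\left(X{\left(-339,t \right)} + w\right) + m{\left(F \right)} = \left(0 + 102109\right) + \sqrt{110 - 217} = 102109 + \sqrt{-107} = 102109 + i \sqrt{107}$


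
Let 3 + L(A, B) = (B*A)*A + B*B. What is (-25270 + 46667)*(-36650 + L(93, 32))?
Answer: 5159651183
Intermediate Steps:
L(A, B) = -3 + B² + B*A² (L(A, B) = -3 + ((B*A)*A + B*B) = -3 + ((A*B)*A + B²) = -3 + (B*A² + B²) = -3 + (B² + B*A²) = -3 + B² + B*A²)
(-25270 + 46667)*(-36650 + L(93, 32)) = (-25270 + 46667)*(-36650 + (-3 + 32² + 32*93²)) = 21397*(-36650 + (-3 + 1024 + 32*8649)) = 21397*(-36650 + (-3 + 1024 + 276768)) = 21397*(-36650 + 277789) = 21397*241139 = 5159651183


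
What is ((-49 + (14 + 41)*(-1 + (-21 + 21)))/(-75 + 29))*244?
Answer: 12688/23 ≈ 551.65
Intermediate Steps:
((-49 + (14 + 41)*(-1 + (-21 + 21)))/(-75 + 29))*244 = ((-49 + 55*(-1 + 0))/(-46))*244 = ((-49 + 55*(-1))*(-1/46))*244 = ((-49 - 55)*(-1/46))*244 = -104*(-1/46)*244 = (52/23)*244 = 12688/23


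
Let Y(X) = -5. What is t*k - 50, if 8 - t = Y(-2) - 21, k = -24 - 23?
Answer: -1648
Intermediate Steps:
k = -47
t = 34 (t = 8 - (-5 - 21) = 8 - 1*(-26) = 8 + 26 = 34)
t*k - 50 = 34*(-47) - 50 = -1598 - 50 = -1648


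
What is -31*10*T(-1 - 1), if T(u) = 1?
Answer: -310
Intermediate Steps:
-31*10*T(-1 - 1) = -31*10 = -310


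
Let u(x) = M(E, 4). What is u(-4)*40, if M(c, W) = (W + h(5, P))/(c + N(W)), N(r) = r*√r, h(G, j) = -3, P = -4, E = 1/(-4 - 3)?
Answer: 56/11 ≈ 5.0909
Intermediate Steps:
E = -⅐ (E = 1/(-7) = -⅐ ≈ -0.14286)
N(r) = r^(3/2)
M(c, W) = (-3 + W)/(c + W^(3/2)) (M(c, W) = (W - 3)/(c + W^(3/2)) = (-3 + W)/(c + W^(3/2)))
u(x) = 7/55 (u(x) = (-3 + 4)/(-⅐ + 4^(3/2)) = 1/(-⅐ + 8) = 1/(55/7) = (7/55)*1 = 7/55)
u(-4)*40 = (7/55)*40 = 56/11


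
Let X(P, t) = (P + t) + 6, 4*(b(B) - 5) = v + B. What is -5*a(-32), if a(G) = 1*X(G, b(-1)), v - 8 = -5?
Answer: 205/2 ≈ 102.50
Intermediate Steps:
v = 3 (v = 8 - 5 = 3)
b(B) = 23/4 + B/4 (b(B) = 5 + (3 + B)/4 = 5 + (¾ + B/4) = 23/4 + B/4)
X(P, t) = 6 + P + t
a(G) = 23/2 + G (a(G) = 1*(6 + G + (23/4 + (¼)*(-1))) = 1*(6 + G + (23/4 - ¼)) = 1*(6 + G + 11/2) = 1*(23/2 + G) = 23/2 + G)
-5*a(-32) = -5*(23/2 - 32) = -5*(-41/2) = 205/2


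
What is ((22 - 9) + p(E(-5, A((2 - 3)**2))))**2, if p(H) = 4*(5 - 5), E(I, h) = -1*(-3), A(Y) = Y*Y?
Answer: 169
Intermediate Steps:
A(Y) = Y**2
E(I, h) = 3
p(H) = 0 (p(H) = 4*0 = 0)
((22 - 9) + p(E(-5, A((2 - 3)**2))))**2 = ((22 - 9) + 0)**2 = (13 + 0)**2 = 13**2 = 169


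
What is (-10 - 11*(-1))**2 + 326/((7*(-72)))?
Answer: 89/252 ≈ 0.35317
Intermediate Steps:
(-10 - 11*(-1))**2 + 326/((7*(-72))) = (-10 + 11)**2 + 326/(-504) = 1**2 + 326*(-1/504) = 1 - 163/252 = 89/252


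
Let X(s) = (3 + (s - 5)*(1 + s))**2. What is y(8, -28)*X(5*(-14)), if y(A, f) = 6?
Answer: 160870104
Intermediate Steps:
X(s) = (3 + (1 + s)*(-5 + s))**2 (X(s) = (3 + (-5 + s)*(1 + s))**2 = (3 + (1 + s)*(-5 + s))**2)
y(8, -28)*X(5*(-14)) = 6*(2 - (5*(-14))**2 + 4*(5*(-14)))**2 = 6*(2 - 1*(-70)**2 + 4*(-70))**2 = 6*(2 - 1*4900 - 280)**2 = 6*(2 - 4900 - 280)**2 = 6*(-5178)**2 = 6*26811684 = 160870104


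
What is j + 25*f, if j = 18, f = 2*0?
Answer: 18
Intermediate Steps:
f = 0
j + 25*f = 18 + 25*0 = 18 + 0 = 18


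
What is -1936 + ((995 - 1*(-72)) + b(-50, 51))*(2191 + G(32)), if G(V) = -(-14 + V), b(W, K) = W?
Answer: 2208005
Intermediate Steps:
G(V) = 14 - V
-1936 + ((995 - 1*(-72)) + b(-50, 51))*(2191 + G(32)) = -1936 + ((995 - 1*(-72)) - 50)*(2191 + (14 - 1*32)) = -1936 + ((995 + 72) - 50)*(2191 + (14 - 32)) = -1936 + (1067 - 50)*(2191 - 18) = -1936 + 1017*2173 = -1936 + 2209941 = 2208005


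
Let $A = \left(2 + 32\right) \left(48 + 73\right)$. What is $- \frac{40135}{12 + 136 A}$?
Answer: $- \frac{40135}{559516} \approx -0.071732$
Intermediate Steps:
$A = 4114$ ($A = 34 \cdot 121 = 4114$)
$- \frac{40135}{12 + 136 A} = - \frac{40135}{12 + 136 \cdot 4114} = - \frac{40135}{12 + 559504} = - \frac{40135}{559516}$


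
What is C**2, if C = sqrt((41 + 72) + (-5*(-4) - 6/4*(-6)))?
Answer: 142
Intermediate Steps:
C = sqrt(142) (C = sqrt(113 + (20 - 6*1/4*(-6))) = sqrt(113 + (20 - 3/2*(-6))) = sqrt(113 + (20 + 9)) = sqrt(113 + 29) = sqrt(142) ≈ 11.916)
C**2 = (sqrt(142))**2 = 142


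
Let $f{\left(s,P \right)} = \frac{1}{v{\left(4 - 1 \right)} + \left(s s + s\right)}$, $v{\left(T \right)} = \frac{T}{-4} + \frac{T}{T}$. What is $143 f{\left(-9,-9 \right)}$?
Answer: $\frac{572}{289} \approx 1.9792$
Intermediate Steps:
$v{\left(T \right)} = 1 - \frac{T}{4}$ ($v{\left(T \right)} = T \left(- \frac{1}{4}\right) + 1 = - \frac{T}{4} + 1 = 1 - \frac{T}{4}$)
$f{\left(s,P \right)} = \frac{1}{\frac{1}{4} + s + s^{2}}$ ($f{\left(s,P \right)} = \frac{1}{\left(1 - \frac{4 - 1}{4}\right) + \left(s s + s\right)} = \frac{1}{\left(1 - \frac{3}{4}\right) + \left(s^{2} + s\right)} = \frac{1}{\left(1 - \frac{3}{4}\right) + \left(s + s^{2}\right)} = \frac{1}{\frac{1}{4} + \left(s + s^{2}\right)} = \frac{1}{\frac{1}{4} + s + s^{2}}$)
$143 f{\left(-9,-9 \right)} = 143 \frac{4}{1 + 4 \left(-9\right) + 4 \left(-9\right)^{2}} = 143 \frac{4}{1 - 36 + 4 \cdot 81} = 143 \frac{4}{1 - 36 + 324} = 143 \cdot \frac{4}{289} = \frac{572}{289}$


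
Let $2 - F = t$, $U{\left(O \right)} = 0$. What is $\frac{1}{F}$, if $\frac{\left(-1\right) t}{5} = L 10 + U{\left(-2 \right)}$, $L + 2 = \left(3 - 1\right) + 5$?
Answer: $\frac{1}{252} \approx 0.0039683$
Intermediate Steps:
$L = 5$ ($L = -2 + \left(\left(3 - 1\right) + 5\right) = -2 + \left(2 + 5\right) = -2 + 7 = 5$)
$t = -250$ ($t = - 5 \left(5 \cdot 10 + 0\right) = - 5 \left(50 + 0\right) = \left(-5\right) 50 = -250$)
$F = 252$ ($F = 2 - -250 = 2 + 250 = 252$)
$\frac{1}{F} = \frac{1}{252}$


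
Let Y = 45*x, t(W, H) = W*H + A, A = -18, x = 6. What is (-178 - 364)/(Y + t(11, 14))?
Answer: -271/203 ≈ -1.3350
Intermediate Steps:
t(W, H) = -18 + H*W (t(W, H) = W*H - 18 = H*W - 18 = -18 + H*W)
Y = 270 (Y = 45*6 = 270)
(-178 - 364)/(Y + t(11, 14)) = (-178 - 364)/(270 + (-18 + 14*11)) = -542/(270 + (-18 + 154)) = -542/(270 + 136) = -542/406 = -542*1/406 = -271/203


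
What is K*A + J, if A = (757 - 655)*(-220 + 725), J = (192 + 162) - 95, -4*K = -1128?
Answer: 14526079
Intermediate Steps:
K = 282 (K = -¼*(-1128) = 282)
J = 259 (J = 354 - 95 = 259)
A = 51510 (A = 102*505 = 51510)
K*A + J = 282*51510 + 259 = 14525820 + 259 = 14526079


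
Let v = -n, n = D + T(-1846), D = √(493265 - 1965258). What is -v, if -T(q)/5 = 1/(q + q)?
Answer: 5/3692 + I*√1471993 ≈ 0.0013543 + 1213.3*I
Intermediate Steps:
T(q) = -5/(2*q) (T(q) = -5/(q + q) = -5*1/(2*q) = -5/(2*q))
D = I*√1471993 (D = √(-1471993) = I*√1471993 ≈ 1213.3*I)
n = 5/3692 + I*√1471993 (n = I*√1471993 - 5/2/(-1846) = I*√1471993 - 5/2*(-1/1846) = I*√1471993 + 5/3692 = 5/3692 + I*√1471993 ≈ 0.0013543 + 1213.3*I)
v = -5/3692 - I*√1471993 (v = -(5/3692 + I*√1471993) = -5/3692 - I*√1471993 ≈ -0.0013543 - 1213.3*I)
-v = -(-5/3692 - I*√1471993) = 5/3692 + I*√1471993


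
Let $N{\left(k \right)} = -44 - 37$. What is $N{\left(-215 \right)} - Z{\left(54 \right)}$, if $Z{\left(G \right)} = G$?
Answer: $-135$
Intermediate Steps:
$N{\left(k \right)} = -81$ ($N{\left(k \right)} = -44 - 37 = -81$)
$N{\left(-215 \right)} - Z{\left(54 \right)} = -81 - 54 = -135$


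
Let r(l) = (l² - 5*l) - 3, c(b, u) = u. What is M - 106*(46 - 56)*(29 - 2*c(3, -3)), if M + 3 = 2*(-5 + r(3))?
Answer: 37069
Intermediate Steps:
r(l) = -3 + l² - 5*l
M = -31 (M = -3 + 2*(-5 + (-3 + 3² - 5*3)) = -3 + 2*(-5 + (-3 + 9 - 15)) = -3 + 2*(-5 - 9) = -3 + 2*(-14) = -3 - 28 = -31)
M - 106*(46 - 56)*(29 - 2*c(3, -3)) = -31 - 106*(46 - 56)*(29 - 2*(-3)) = -31 - (-1060)*(29 + 6) = -31 - (-1060)*35 = -31 - 106*(-350) = -31 + 37100 = 37069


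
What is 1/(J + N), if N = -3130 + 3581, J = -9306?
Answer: -1/8855 ≈ -0.00011293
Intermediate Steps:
N = 451
1/(J + N) = 1/(-9306 + 451) = 1/(-8855) = -1/8855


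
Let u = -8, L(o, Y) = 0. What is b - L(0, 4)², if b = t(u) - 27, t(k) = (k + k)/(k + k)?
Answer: -26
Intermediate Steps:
t(k) = 1 (t(k) = (2*k)/((2*k)) = (2*k)*(1/(2*k)) = 1)
b = -26 (b = 1 - 27 = -26)
b - L(0, 4)² = -26 - 1*0² = -26 - 1*0 = -26 + 0 = -26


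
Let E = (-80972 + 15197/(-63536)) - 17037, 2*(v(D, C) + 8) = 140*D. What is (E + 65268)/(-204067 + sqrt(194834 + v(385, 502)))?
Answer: 141503280221997/881945730183056 + 693415791*sqrt(13861)/220486432545764 ≈ 0.16081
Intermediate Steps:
v(D, C) = -8 + 70*D (v(D, C) = -8 + (140*D)/2 = -8 + 70*D)
E = -6227115021/63536 (E = (-80972 + 15197*(-1/63536)) - 17037 = (-80972 - 15197/63536) - 17037 = -5144652189/63536 - 17037 = -6227115021/63536 ≈ -98009.)
(E + 65268)/(-204067 + sqrt(194834 + v(385, 502))) = (-6227115021/63536 + 65268)/(-204067 + sqrt(194834 + (-8 + 70*385))) = -2080247373/(63536*(-204067 + sqrt(194834 + (-8 + 26950)))) = -2080247373/(63536*(-204067 + sqrt(194834 + 26942))) = -2080247373/(63536*(-204067 + sqrt(221776))) = -2080247373/(63536*(-204067 + 4*sqrt(13861)))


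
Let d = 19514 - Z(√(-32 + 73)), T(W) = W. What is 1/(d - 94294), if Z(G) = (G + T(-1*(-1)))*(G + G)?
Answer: -37431/2802159440 + √41/2802159440 ≈ -1.3356e-5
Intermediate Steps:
Z(G) = 2*G*(1 + G) (Z(G) = (G - 1*(-1))*(G + G) = (G + 1)*(2*G) = (1 + G)*(2*G) = 2*G*(1 + G))
d = 19514 - 2*√41*(1 + √41) (d = 19514 - 2*√(-32 + 73)*(1 + √(-32 + 73)) = 19514 - 2*√41*(1 + √41) ≈ 19419.)
1/(d - 94294) = 1/((19432 - 2*√41) - 94294) = 1/(-74862 - 2*√41)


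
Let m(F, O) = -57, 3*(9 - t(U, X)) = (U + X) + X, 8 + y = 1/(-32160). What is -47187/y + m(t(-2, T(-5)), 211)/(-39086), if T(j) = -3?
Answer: 59314345462137/10056085166 ≈ 5898.4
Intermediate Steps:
y = -257281/32160 (y = -8 + 1/(-32160) = -8 - 1/32160 = -257281/32160 ≈ -8.0000)
t(U, X) = 9 - 2*X/3 - U/3 (t(U, X) = 9 - ((U + X) + X)/3 = 9 - (U + 2*X)/3 = 9 + (-2*X/3 - U/3) = 9 - 2*X/3 - U/3)
-47187/y + m(t(-2, T(-5)), 211)/(-39086) = -47187/(-257281/32160) - 57/(-39086) = -47187*(-32160/257281) - 57*(-1/39086) = 1517533920/257281 + 57/39086 = 59314345462137/10056085166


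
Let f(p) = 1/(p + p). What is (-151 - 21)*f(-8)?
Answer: 43/4 ≈ 10.750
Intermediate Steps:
f(p) = 1/(2*p)
(-151 - 21)*f(-8) = (-151 - 21)*((½)/(-8)) = -86*(-1)/8 = -172*(-1/16) = 43/4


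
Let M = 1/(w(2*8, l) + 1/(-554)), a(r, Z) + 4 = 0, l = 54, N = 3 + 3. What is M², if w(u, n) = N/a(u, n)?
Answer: 76729/173056 ≈ 0.44338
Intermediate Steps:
N = 6
a(r, Z) = -4 (a(r, Z) = -4 + 0 = -4)
w(u, n) = -3/2 (w(u, n) = 6/(-4) = 6*(-¼) = -3/2)
M = -277/416 (M = 1/(-3/2 + 1/(-554)) = 1/(-3/2 - 1/554) = 1/(-416/277) = -277/416 ≈ -0.66586)
M² = (-277/416)² = 76729/173056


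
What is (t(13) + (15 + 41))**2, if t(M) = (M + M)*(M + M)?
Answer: 535824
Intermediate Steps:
t(M) = 4*M**2 (t(M) = (2*M)*(2*M) = 4*M**2)
(t(13) + (15 + 41))**2 = (4*13**2 + (15 + 41))**2 = (4*169 + 56)**2 = (676 + 56)**2 = 732**2 = 535824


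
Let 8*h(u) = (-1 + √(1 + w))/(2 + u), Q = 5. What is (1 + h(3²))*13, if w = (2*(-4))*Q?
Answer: 1131/88 + 13*I*√39/88 ≈ 12.852 + 0.92256*I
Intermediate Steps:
w = -40 (w = (2*(-4))*5 = -8*5 = -40)
h(u) = (-1 + I*√39)/(8*(2 + u)) (h(u) = ((-1 + √(1 - 40))/(2 + u))/8 = ((-1 + √(-39))/(2 + u))/8 = ((-1 + I*√39)/(2 + u))/8 = (-1 + I*√39)/(8*(2 + u)))
(1 + h(3²))*13 = (1 + (-1 + I*√39)/(8*(2 + 3²)))*13 = (1 + (-1 + I*√39)/(8*(2 + 9)))*13 = (1 + (⅛)*(-1 + I*√39)/11)*13 = (1 + (⅛)*(1/11)*(-1 + I*√39))*13 = (1 + (-1/88 + I*√39/88))*13 = (87/88 + I*√39/88)*13 = 1131/88 + 13*I*√39/88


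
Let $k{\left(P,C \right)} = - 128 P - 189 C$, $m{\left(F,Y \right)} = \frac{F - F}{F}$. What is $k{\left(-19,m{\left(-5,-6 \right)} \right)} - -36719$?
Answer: $39151$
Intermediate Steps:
$m{\left(F,Y \right)} = 0$ ($m{\left(F,Y \right)} = \frac{0}{F} = 0$)
$k{\left(P,C \right)} = - 189 C - 128 P$
$k{\left(-19,m{\left(-5,-6 \right)} \right)} - -36719 = \left(\left(-189\right) 0 - -2432\right) - -36719 = \left(0 + 2432\right) + 36719 = 2432 + 36719 = 39151$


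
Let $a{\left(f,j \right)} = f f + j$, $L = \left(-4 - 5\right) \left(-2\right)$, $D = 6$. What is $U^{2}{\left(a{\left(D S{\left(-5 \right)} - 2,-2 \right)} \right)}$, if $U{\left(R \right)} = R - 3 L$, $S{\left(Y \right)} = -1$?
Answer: $64$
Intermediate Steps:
$L = 18$ ($L = \left(-9\right) \left(-2\right) = 18$)
$a{\left(f,j \right)} = j + f^{2}$ ($a{\left(f,j \right)} = f^{2} + j = j + f^{2}$)
$U{\left(R \right)} = -54 + R$ ($U{\left(R \right)} = R - 54 = -54 + R$)
$U^{2}{\left(a{\left(D S{\left(-5 \right)} - 2,-2 \right)} \right)} = \left(-54 - \left(2 - \left(6 \left(-1\right) - 2\right)^{2}\right)\right)^{2} = \left(-54 - \left(2 - \left(-6 - 2\right)^{2}\right)\right)^{2} = \left(-54 - \left(2 - \left(-8\right)^{2}\right)\right)^{2} = \left(-54 + \left(-2 + 64\right)\right)^{2} = \left(-54 + 62\right)^{2} = 8^{2} = 64$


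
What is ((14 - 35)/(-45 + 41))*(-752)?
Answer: -3948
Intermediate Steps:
((14 - 35)/(-45 + 41))*(-752) = -21/(-4)*(-752) = -21*(-¼)*(-752) = (21/4)*(-752) = -3948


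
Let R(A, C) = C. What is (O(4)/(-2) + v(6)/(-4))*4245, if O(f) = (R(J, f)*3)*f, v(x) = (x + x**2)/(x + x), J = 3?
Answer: -844755/8 ≈ -1.0559e+5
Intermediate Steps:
v(x) = (x + x**2)/(2*x) (v(x) = (x + x**2)/((2*x)) = (x + x**2)*(1/(2*x)) = (x + x**2)/(2*x))
O(f) = 3*f**2 (O(f) = (f*3)*f = (3*f)*f = 3*f**2)
(O(4)/(-2) + v(6)/(-4))*4245 = ((3*4**2)/(-2) + (1/2 + (1/2)*6)/(-4))*4245 = ((3*16)*(-1/2) + (1/2 + 3)*(-1/4))*4245 = (48*(-1/2) + (7/2)*(-1/4))*4245 = (-24 - 7/8)*4245 = -199/8*4245 = -844755/8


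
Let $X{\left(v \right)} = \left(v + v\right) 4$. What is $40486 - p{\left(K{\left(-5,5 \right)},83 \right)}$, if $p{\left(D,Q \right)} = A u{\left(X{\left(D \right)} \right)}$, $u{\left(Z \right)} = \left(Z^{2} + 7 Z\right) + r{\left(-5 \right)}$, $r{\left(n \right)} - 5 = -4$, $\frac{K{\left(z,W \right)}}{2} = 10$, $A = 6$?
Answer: $-119840$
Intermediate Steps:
$K{\left(z,W \right)} = 20$ ($K{\left(z,W \right)} = 2 \cdot 10 = 20$)
$X{\left(v \right)} = 8 v$ ($X{\left(v \right)} = 2 v 4 = 8 v$)
$r{\left(n \right)} = 1$ ($r{\left(n \right)} = 5 - 4 = 1$)
$u{\left(Z \right)} = 1 + Z^{2} + 7 Z$ ($u{\left(Z \right)} = \left(Z^{2} + 7 Z\right) + 1 = 1 + Z^{2} + 7 Z$)
$p{\left(D,Q \right)} = 6 + 336 D + 384 D^{2}$ ($p{\left(D,Q \right)} = 6 \left(1 + \left(8 D\right)^{2} + 7 \cdot 8 D\right) = 6 \left(1 + 64 D^{2} + 56 D\right) = 6 \left(1 + 56 D + 64 D^{2}\right) = 6 + 336 D + 384 D^{2}$)
$40486 - p{\left(K{\left(-5,5 \right)},83 \right)} = 40486 - \left(6 + 336 \cdot 20 + 384 \cdot 20^{2}\right) = 40486 - \left(6 + 6720 + 384 \cdot 400\right) = 40486 - \left(6 + 6720 + 153600\right) = 40486 - 160326 = -119840$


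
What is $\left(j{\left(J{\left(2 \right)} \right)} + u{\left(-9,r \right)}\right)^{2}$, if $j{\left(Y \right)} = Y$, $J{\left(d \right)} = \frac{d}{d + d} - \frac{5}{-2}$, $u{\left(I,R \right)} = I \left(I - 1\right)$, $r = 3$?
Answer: $8649$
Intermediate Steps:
$u{\left(I,R \right)} = I \left(-1 + I\right)$
$J{\left(d \right)} = 3$ ($J{\left(d \right)} = \frac{d}{2 d} - - \frac{5}{2} = d \frac{1}{2 d} + \frac{5}{2} = \frac{1}{2} + \frac{5}{2} = 3$)
$\left(j{\left(J{\left(2 \right)} \right)} + u{\left(-9,r \right)}\right)^{2} = \left(3 - 9 \left(-1 - 9\right)\right)^{2} = \left(3 - -90\right)^{2} = \left(3 + 90\right)^{2} = 93^{2} = 8649$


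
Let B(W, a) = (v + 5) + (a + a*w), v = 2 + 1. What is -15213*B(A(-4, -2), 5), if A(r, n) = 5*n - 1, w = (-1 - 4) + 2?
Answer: 30426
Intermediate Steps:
w = -3 (w = -5 + 2 = -3)
v = 3
A(r, n) = -1 + 5*n
B(W, a) = 8 - 2*a (B(W, a) = (3 + 5) + (a + a*(-3)) = 8 + (a - 3*a) = 8 - 2*a)
-15213*B(A(-4, -2), 5) = -15213*(8 - 2*5) = -15213*(8 - 10) = -15213*(-2) = 30426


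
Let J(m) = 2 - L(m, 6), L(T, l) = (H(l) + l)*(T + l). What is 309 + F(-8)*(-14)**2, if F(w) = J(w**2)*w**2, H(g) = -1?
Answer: -4365003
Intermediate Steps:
L(T, l) = (-1 + l)*(T + l)
J(m) = -28 - 5*m (J(m) = 2 - (6**2 - m - 1*6 + m*6) = 2 - (36 - m - 6 + 6*m) = 2 - (30 + 5*m) = 2 + (-30 - 5*m) = -28 - 5*m)
F(w) = w**2*(-28 - 5*w**2) (F(w) = (-28 - 5*w**2)*w**2 = w**2*(-28 - 5*w**2))
309 + F(-8)*(-14)**2 = 309 + ((-8)**2*(-28 - 5*(-8)**2))*(-14)**2 = 309 + (64*(-28 - 5*64))*196 = 309 + (64*(-28 - 320))*196 = 309 + (64*(-348))*196 = 309 - 22272*196 = 309 - 4365312 = -4365003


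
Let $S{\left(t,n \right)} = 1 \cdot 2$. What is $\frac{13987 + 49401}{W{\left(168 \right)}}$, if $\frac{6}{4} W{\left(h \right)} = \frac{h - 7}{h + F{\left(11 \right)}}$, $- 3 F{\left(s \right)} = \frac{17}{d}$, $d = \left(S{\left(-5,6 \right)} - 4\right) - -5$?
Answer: $\frac{2060110}{21} \approx 98101.0$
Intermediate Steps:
$S{\left(t,n \right)} = 2$
$d = 3$ ($d = \left(2 - 4\right) - -5 = \left(2 - 4\right) + 5 = -2 + 5 = 3$)
$F{\left(s \right)} = - \frac{17}{9}$ ($F{\left(s \right)} = - \frac{17 \cdot \frac{1}{3}}{3} = \left(- \frac{1}{3}\right) \frac{17}{3} = - \frac{17}{9}$)
$W{\left(h \right)} = \frac{2 \left(-7 + h\right)}{3 \left(- \frac{17}{9} + h\right)}$ ($W{\left(h \right)} = \frac{2 \frac{h - 7}{h - \frac{17}{9}}}{3} = \frac{2 \frac{-7 + h}{- \frac{17}{9} + h}}{3} = \frac{2 \left(-7 + h\right)}{3 \left(- \frac{17}{9} + h\right)}$)
$\frac{13987 + 49401}{W{\left(168 \right)}} = \frac{13987 + 49401}{6 \frac{1}{-17 + 9 \cdot 168} \left(-7 + 168\right)} = \frac{63388}{6 \frac{1}{-17 + 1512} \cdot 161} = \frac{63388}{6 \cdot \frac{1}{1495} \cdot 161} = \frac{63388}{\frac{42}{65}} = 63388 \cdot \frac{65}{42} = \frac{2060110}{21}$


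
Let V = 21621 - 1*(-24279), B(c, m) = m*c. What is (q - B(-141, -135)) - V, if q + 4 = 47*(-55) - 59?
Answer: -67583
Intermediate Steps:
B(c, m) = c*m
q = -2648 (q = -4 + (47*(-55) - 59) = -4 + (-2585 - 59) = -4 - 2644 = -2648)
V = 45900 (V = 21621 + 24279 = 45900)
(q - B(-141, -135)) - V = (-2648 - (-141)*(-135)) - 1*45900 = (-2648 - 1*19035) - 45900 = (-2648 - 19035) - 45900 = -21683 - 45900 = -67583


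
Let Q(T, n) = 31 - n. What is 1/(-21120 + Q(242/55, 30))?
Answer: -1/21119 ≈ -4.7351e-5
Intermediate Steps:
1/(-21120 + Q(242/55, 30)) = 1/(-21120 + (31 - 1*30)) = 1/(-21120 + (31 - 30)) = 1/(-21120 + 1) = 1/(-21119) = -1/21119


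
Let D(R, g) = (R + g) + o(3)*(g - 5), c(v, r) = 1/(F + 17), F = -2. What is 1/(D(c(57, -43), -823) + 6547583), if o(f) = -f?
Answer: 15/98238661 ≈ 1.5269e-7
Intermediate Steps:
c(v, r) = 1/15 (c(v, r) = 1/(-2 + 17) = 1/15)
D(R, g) = 15 + R - 2*g (D(R, g) = (R + g) + (-1*3)*(g - 5) = (R + g) - 3*(-5 + g) = (R + g) + (15 - 3*g) = 15 + R - 2*g)
1/(D(c(57, -43), -823) + 6547583) = 1/((15 + 1/15 - 2*(-823)) + 6547583) = 1/((15 + 1/15 + 1646) + 6547583) = 1/(24916/15 + 6547583) = 1/(98238661/15) = 15/98238661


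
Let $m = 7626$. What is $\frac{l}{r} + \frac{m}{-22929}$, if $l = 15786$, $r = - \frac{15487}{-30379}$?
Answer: $\frac{215603519464}{6962773} \approx 30965.0$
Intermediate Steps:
$r = \frac{911}{1787}$ ($r = \left(-15487\right) \left(- \frac{1}{30379}\right) = \frac{911}{1787} \approx 0.50979$)
$\frac{l}{r} + \frac{m}{-22929} = \frac{15786}{\frac{911}{1787}} + \frac{7626}{-22929} = 15786 \cdot \frac{1787}{911} + 7626 \left(- \frac{1}{22929}\right) = \frac{28209582}{911} - \frac{2542}{7643} = \frac{215603519464}{6962773}$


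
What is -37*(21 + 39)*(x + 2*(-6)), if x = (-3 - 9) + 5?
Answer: 42180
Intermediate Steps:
x = -7 (x = -12 + 5 = -7)
-37*(21 + 39)*(x + 2*(-6)) = -37*(21 + 39)*(-7 + 2*(-6)) = -2220*(-7 - 12) = -2220*(-19) = -37*(-1140) = 42180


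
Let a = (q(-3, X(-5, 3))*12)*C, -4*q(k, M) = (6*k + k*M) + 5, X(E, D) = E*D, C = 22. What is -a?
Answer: 2112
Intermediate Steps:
X(E, D) = D*E
q(k, M) = -5/4 - 3*k/2 - M*k/4 (q(k, M) = -((6*k + k*M) + 5)/4 = -((6*k + M*k) + 5)/4 = -(5 + 6*k + M*k)/4 = -5/4 - 3*k/2 - M*k/4)
a = -2112 (a = ((-5/4 - 3/2*(-3) - ¼*3*(-5)*(-3))*12)*22 = ((-5/4 + 9/2 - ¼*(-15)*(-3))*12)*22 = ((-5/4 + 9/2 - 45/4)*12)*22 = -8*12*22 = -96*22 = -2112)
-a = -1*(-2112) = 2112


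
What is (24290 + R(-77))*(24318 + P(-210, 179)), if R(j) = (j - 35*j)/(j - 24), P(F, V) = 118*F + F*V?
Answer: -93252970944/101 ≈ -9.2330e+8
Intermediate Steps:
R(j) = -34*j/(-24 + j) (R(j) = (-34*j)/(-24 + j) = -34*j/(-24 + j))
(24290 + R(-77))*(24318 + P(-210, 179)) = (24290 - 34*(-77)/(-24 - 77))*(24318 - 210*(118 + 179)) = (24290 - 34*(-77)/(-101))*(24318 - 210*297) = (24290 - 34*(-77)*(-1/101))*(24318 - 62370) = (24290 - 2618/101)*(-38052) = (2450672/101)*(-38052) = -93252970944/101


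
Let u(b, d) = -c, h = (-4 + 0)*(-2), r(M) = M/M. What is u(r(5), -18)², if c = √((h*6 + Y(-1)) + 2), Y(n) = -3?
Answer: 47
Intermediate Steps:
r(M) = 1
h = 8 (h = -4*(-2) = 8)
c = √47 (c = √((8*6 - 3) + 2) = √((48 - 3) + 2) = √(45 + 2) = √47 ≈ 6.8557)
u(b, d) = -√47
u(r(5), -18)² = (-√47)² = 47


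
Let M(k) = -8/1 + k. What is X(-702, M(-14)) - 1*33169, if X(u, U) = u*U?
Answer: -17725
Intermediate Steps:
M(k) = -8 + k (M(k) = -8*1 + k = -8 + k)
X(u, U) = U*u
X(-702, M(-14)) - 1*33169 = (-8 - 14)*(-702) - 1*33169 = -22*(-702) - 33169 = 15444 - 33169 = -17725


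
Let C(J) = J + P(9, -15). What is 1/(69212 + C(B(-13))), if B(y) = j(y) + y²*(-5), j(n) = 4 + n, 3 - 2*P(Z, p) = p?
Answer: 1/68367 ≈ 1.4627e-5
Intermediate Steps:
P(Z, p) = 3/2 - p/2
B(y) = 4 + y - 5*y² (B(y) = (4 + y) + y²*(-5) = (4 + y) - 5*y² = 4 + y - 5*y²)
C(J) = 9 + J (C(J) = J + (3/2 - ½*(-15)) = J + (3/2 + 15/2) = J + 9 = 9 + J)
1/(69212 + C(B(-13))) = 1/(69212 + (9 + (4 - 13 - 5*(-13)²))) = 1/(69212 + (9 + (4 - 13 - 5*169))) = 1/(69212 + (9 + (4 - 13 - 845))) = 1/(69212 + (9 - 854)) = 1/(69212 - 845) = 1/68367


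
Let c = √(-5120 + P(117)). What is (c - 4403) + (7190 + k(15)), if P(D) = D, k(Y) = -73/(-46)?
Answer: 128275/46 + I*√5003 ≈ 2788.6 + 70.732*I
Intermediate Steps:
k(Y) = 73/46 (k(Y) = -73*(-1/46) = 73/46)
c = I*√5003 (c = √(-5120 + 117) = √(-5003) = I*√5003 ≈ 70.732*I)
(c - 4403) + (7190 + k(15)) = (I*√5003 - 4403) + (7190 + 73/46) = (-4403 + I*√5003) + 330813/46 = 128275/46 + I*√5003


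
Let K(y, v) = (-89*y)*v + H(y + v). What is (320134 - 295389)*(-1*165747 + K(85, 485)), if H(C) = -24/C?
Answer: -1802937249456/19 ≈ -9.4891e+10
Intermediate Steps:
K(y, v) = -24/(v + y) - 89*v*y (K(y, v) = (-89*y)*v - 24/(y + v) = -89*v*y - 24/(v + y) = -24/(v + y) - 89*v*y)
(320134 - 295389)*(-1*165747 + K(85, 485)) = (320134 - 295389)*(-1*165747 + (-24 - 89*485*85*(485 + 85))/(485 + 85)) = 24745*(-165747 + (-24 - 89*485*85*570)/570) = 24745*(-165747 + (-24 - 2091344250)/570) = 24745*(-165747 + (1/570)*(-2091344274)) = 24745*(-165747 - 348557379/95) = 24745*(-364303344/95) = -1802937249456/19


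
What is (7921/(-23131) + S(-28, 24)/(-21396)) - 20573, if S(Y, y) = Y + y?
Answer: -2545492709285/123727719 ≈ -20573.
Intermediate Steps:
(7921/(-23131) + S(-28, 24)/(-21396)) - 20573 = (7921/(-23131) + (-28 + 24)/(-21396)) - 20573 = (7921*(-1/23131) - 4*(-1/21396)) - 20573 = (-7921/23131 + 1/5349) - 20573 = -42346298/123727719 - 20573 = -2545492709285/123727719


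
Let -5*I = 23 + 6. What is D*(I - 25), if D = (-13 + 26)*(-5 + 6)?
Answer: -2002/5 ≈ -400.40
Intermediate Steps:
I = -29/5 (I = -(23 + 6)/5 = -⅕*29 = -29/5 ≈ -5.8000)
D = 13 (D = 13*1 = 13)
D*(I - 25) = 13*(-29/5 - 25) = 13*(-154/5) = -2002/5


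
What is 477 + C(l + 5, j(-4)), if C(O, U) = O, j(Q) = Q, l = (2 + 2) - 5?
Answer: 481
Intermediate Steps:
l = -1 (l = 4 - 5 = -1)
477 + C(l + 5, j(-4)) = 477 + (-1 + 5) = 477 + 4 = 481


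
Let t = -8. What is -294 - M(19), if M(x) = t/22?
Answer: -3230/11 ≈ -293.64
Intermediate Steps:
M(x) = -4/11 (M(x) = -8/22 = -8*1/22 = -4/11)
-294 - M(19) = -294 - 1*(-4/11) = -294 + 4/11 = -3230/11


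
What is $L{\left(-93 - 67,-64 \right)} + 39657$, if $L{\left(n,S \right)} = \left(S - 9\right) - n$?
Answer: $39744$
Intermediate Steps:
$L{\left(n,S \right)} = -9 + S - n$ ($L{\left(n,S \right)} = \left(-9 + S\right) - n = -9 + S - n$)
$L{\left(-93 - 67,-64 \right)} + 39657 = \left(-9 - 64 - \left(-93 - 67\right)\right) + 39657 = \left(-9 - 64 - -160\right) + 39657 = \left(-9 - 64 + 160\right) + 39657 = 87 + 39657 = 39744$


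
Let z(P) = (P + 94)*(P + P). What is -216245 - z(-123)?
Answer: -223379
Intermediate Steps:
z(P) = 2*P*(94 + P) (z(P) = (94 + P)*(2*P) = 2*P*(94 + P))
-216245 - z(-123) = -216245 - 2*(-123)*(94 - 123) = -216245 - 2*(-123)*(-29) = -216245 - 1*7134 = -216245 - 7134 = -223379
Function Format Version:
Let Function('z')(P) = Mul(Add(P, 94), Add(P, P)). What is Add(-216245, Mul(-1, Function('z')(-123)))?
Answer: -223379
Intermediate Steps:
Function('z')(P) = Mul(2, P, Add(94, P)) (Function('z')(P) = Mul(Add(94, P), Mul(2, P)) = Mul(2, P, Add(94, P)))
Add(-216245, Mul(-1, Function('z')(-123))) = Add(-216245, Mul(-1, Mul(2, -123, Add(94, -123)))) = Add(-216245, Mul(-1, Mul(2, -123, -29))) = Add(-216245, Mul(-1, 7134)) = Add(-216245, -7134) = -223379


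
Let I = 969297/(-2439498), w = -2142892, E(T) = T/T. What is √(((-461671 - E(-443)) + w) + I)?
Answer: I*√1722239410517111018/813166 ≈ 1613.9*I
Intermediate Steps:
E(T) = 1
I = -323099/813166 (I = 969297*(-1/2439498) = -323099/813166 ≈ -0.39733)
√(((-461671 - E(-443)) + w) + I) = √(((-461671 - 1*1) - 2142892) - 323099/813166) = √(((-461671 - 1) - 2142892) - 323099/813166) = √((-461672 - 2142892) - 323099/813166) = √(-2604564 - 323099/813166) = √(-2117943212723/813166) = I*√1722239410517111018/813166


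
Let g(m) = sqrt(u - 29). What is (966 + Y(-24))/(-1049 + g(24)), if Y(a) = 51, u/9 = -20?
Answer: -118537/122290 - 113*I*sqrt(209)/122290 ≈ -0.96931 - 0.013359*I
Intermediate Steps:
u = -180 (u = 9*(-20) = -180)
g(m) = I*sqrt(209) (g(m) = sqrt(-180 - 29) = sqrt(-209) = I*sqrt(209))
(966 + Y(-24))/(-1049 + g(24)) = (966 + 51)/(-1049 + I*sqrt(209)) = 1017/(-1049 + I*sqrt(209))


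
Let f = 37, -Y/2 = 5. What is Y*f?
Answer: -370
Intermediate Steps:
Y = -10 (Y = -2*5 = -10)
Y*f = -10*37 = -370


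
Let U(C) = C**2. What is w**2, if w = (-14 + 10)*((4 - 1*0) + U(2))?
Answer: 1024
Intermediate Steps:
w = -32 (w = (-14 + 10)*((4 - 1*0) + 2**2) = -4*((4 + 0) + 4) = -4*(4 + 4) = -4*8 = -32)
w**2 = (-32)**2 = 1024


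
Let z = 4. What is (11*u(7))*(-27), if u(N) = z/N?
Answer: -1188/7 ≈ -169.71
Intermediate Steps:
u(N) = 4/N
(11*u(7))*(-27) = (11*(4/7))*(-27) = (44/7)*(-27) = -1188/7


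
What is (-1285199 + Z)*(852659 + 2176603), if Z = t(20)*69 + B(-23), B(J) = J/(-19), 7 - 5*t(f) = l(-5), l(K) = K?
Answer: -369806422133196/95 ≈ -3.8927e+12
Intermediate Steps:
t(f) = 12/5 (t(f) = 7/5 - 1/5*(-5) = 7/5 + 1 = 12/5)
B(J) = -J/19 (B(J) = J*(-1/19) = -J/19)
Z = 15847/95 (Z = (12/5)*69 - 1/19*(-23) = 828/5 + 23/19 = 15847/95 ≈ 166.81)
(-1285199 + Z)*(852659 + 2176603) = (-1285199 + 15847/95)*(852659 + 2176603) = -122078058/95*3029262 = -369806422133196/95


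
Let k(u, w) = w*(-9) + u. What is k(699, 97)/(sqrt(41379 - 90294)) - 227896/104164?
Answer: -56974/26041 + 58*I*sqrt(5435)/5435 ≈ -2.1879 + 0.78673*I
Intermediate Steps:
k(u, w) = u - 9*w (k(u, w) = -9*w + u = u - 9*w)
k(699, 97)/(sqrt(41379 - 90294)) - 227896/104164 = (699 - 9*97)/(sqrt(41379 - 90294)) - 227896/104164 = (699 - 873)/(sqrt(-48915)) - 227896*1/104164 = -174*(-I*sqrt(5435)/16305) - 56974/26041 = -(-58)*I*sqrt(5435)/5435 - 56974/26041 = 58*I*sqrt(5435)/5435 - 56974/26041 = -56974/26041 + 58*I*sqrt(5435)/5435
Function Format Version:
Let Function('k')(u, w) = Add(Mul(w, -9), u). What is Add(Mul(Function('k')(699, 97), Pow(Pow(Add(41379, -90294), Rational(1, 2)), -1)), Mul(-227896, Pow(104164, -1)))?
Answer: Add(Rational(-56974, 26041), Mul(Rational(58, 5435), I, Pow(5435, Rational(1, 2)))) ≈ Add(-2.1879, Mul(0.78673, I))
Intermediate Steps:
Function('k')(u, w) = Add(u, Mul(-9, w)) (Function('k')(u, w) = Add(Mul(-9, w), u) = Add(u, Mul(-9, w)))
Add(Mul(Function('k')(699, 97), Pow(Pow(Add(41379, -90294), Rational(1, 2)), -1)), Mul(-227896, Pow(104164, -1))) = Add(Mul(Add(699, Mul(-9, 97)), Pow(Pow(Add(41379, -90294), Rational(1, 2)), -1)), Mul(-227896, Pow(104164, -1))) = Add(Mul(Add(699, -873), Pow(Pow(-48915, Rational(1, 2)), -1)), Mul(-227896, Rational(1, 104164))) = Add(Mul(-174, Pow(Mul(3, I, Pow(5435, Rational(1, 2))), -1)), Rational(-56974, 26041)) = Add(Mul(-174, Mul(Rational(-1, 16305), I, Pow(5435, Rational(1, 2)))), Rational(-56974, 26041)) = Add(Mul(Rational(58, 5435), I, Pow(5435, Rational(1, 2))), Rational(-56974, 26041)) = Add(Rational(-56974, 26041), Mul(Rational(58, 5435), I, Pow(5435, Rational(1, 2))))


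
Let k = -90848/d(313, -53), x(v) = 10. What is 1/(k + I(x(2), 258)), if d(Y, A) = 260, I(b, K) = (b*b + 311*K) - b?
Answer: 65/5198608 ≈ 1.2503e-5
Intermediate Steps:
I(b, K) = b² - b + 311*K (I(b, K) = (b² + 311*K) - b = b² - b + 311*K)
k = -22712/65 (k = -90848/260 = -90848*1/260 = -22712/65 ≈ -349.42)
1/(k + I(x(2), 258)) = 1/(-22712/65 + (10² - 1*10 + 311*258)) = 1/(-22712/65 + (100 - 10 + 80238)) = 1/(-22712/65 + 80328) = 1/(5198608/65) = 65/5198608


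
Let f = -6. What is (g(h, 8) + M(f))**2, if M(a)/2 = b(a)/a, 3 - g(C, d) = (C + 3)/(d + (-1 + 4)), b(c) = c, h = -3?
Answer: 25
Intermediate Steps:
g(C, d) = 3 - (3 + C)/(3 + d) (g(C, d) = 3 - (C + 3)/(d + (-1 + 4)) = 3 - (3 + C)/(d + 3) = 3 - (3 + C)/(3 + d))
M(a) = 2 (M(a) = 2*(a/a) = 2*1 = 2)
(g(h, 8) + M(f))**2 = ((6 - 1*(-3) + 3*8)/(3 + 8) + 2)**2 = ((6 + 3 + 24)/11 + 2)**2 = ((1/11)*33 + 2)**2 = (3 + 2)**2 = 5**2 = 25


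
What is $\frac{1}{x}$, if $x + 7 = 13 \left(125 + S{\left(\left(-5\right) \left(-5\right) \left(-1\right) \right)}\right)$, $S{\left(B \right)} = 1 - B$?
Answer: $\frac{1}{1956} \approx 0.00051125$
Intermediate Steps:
$x = 1956$ ($x = -7 + 13 \left(125 - \left(-1 + \left(-5\right) \left(-5\right) \left(-1\right)\right)\right) = -7 + 13 \left(125 - \left(-1 + 25 \left(-1\right)\right)\right) = -7 + 13 \left(125 + \left(1 - -25\right)\right) = -7 + 13 \left(125 + \left(1 + 25\right)\right) = -7 + 13 \left(125 + 26\right) = -7 + 13 \cdot 151 = -7 + 1963 = 1956$)
$\frac{1}{x} = \frac{1}{1956}$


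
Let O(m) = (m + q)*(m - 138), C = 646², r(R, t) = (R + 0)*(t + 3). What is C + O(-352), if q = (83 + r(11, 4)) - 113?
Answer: 566766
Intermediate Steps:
r(R, t) = R*(3 + t)
q = 47 (q = (83 + 11*(3 + 4)) - 113 = (83 + 11*7) - 113 = (83 + 77) - 113 = 160 - 113 = 47)
C = 417316
O(m) = (-138 + m)*(47 + m) (O(m) = (m + 47)*(m - 138) = (47 + m)*(-138 + m) = (-138 + m)*(47 + m))
C + O(-352) = 417316 + (-6486 + (-352)² - 91*(-352)) = 417316 + (-6486 + 123904 + 32032) = 417316 + 149450 = 566766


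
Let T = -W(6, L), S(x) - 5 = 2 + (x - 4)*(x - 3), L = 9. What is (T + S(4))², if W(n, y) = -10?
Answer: 289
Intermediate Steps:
S(x) = 7 + (-4 + x)*(-3 + x) (S(x) = 5 + (2 + (x - 4)*(x - 3)) = 5 + (2 + (-4 + x)*(-3 + x)) = 7 + (-4 + x)*(-3 + x))
T = 10 (T = -1*(-10) = 10)
(T + S(4))² = (10 + (19 + 4² - 7*4))² = (10 + (19 + 16 - 28))² = (10 + 7)² = 17² = 289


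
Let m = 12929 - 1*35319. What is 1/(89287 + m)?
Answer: 1/66897 ≈ 1.4948e-5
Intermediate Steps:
m = -22390 (m = 12929 - 35319 = -22390)
1/(89287 + m) = 1/(89287 - 22390) = 1/66897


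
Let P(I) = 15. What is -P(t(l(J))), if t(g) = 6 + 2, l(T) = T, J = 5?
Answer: -15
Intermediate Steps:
t(g) = 8
-P(t(l(J))) = -1*15 = -15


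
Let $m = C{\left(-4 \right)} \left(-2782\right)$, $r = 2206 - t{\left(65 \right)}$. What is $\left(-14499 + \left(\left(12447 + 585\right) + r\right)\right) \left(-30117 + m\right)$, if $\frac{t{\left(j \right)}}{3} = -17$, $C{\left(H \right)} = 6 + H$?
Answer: $-28187990$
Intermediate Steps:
$t{\left(j \right)} = -51$ ($t{\left(j \right)} = 3 \left(-17\right) = -51$)
$r = 2257$ ($r = 2206 - -51 = 2206 + 51 = 2257$)
$m = -5564$ ($m = \left(6 - 4\right) \left(-2782\right) = 2 \left(-2782\right) = -5564$)
$\left(-14499 + \left(\left(12447 + 585\right) + r\right)\right) \left(-30117 + m\right) = \left(-14499 + \left(\left(12447 + 585\right) + 2257\right)\right) \left(-30117 - 5564\right) = \left(-14499 + \left(13032 + 2257\right)\right) \left(-35681\right) = \left(-14499 + 15289\right) \left(-35681\right) = 790 \left(-35681\right) = -28187990$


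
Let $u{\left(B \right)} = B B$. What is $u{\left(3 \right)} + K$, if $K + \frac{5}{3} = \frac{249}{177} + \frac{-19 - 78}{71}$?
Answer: $\frac{92668}{12567} \approx 7.3739$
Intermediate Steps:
$u{\left(B \right)} = B^{2}$
$K = - \frac{20435}{12567}$ ($K = - \frac{5}{3} + \left(\frac{249}{177} + \frac{-19 - 78}{71}\right) = - \frac{5}{3} + \left(249 \cdot \frac{1}{177} - \frac{97}{71}\right) = - \frac{5}{3} + \left(\frac{83}{59} - \frac{97}{71}\right) = - \frac{5}{3} + \frac{170}{4189} = - \frac{20435}{12567} \approx -1.6261$)
$u{\left(3 \right)} + K = 3^{2} - \frac{20435}{12567} = 9 - \frac{20435}{12567} = \frac{92668}{12567}$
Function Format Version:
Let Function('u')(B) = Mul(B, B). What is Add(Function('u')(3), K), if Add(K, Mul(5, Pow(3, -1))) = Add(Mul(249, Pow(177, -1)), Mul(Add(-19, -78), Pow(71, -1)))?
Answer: Rational(92668, 12567) ≈ 7.3739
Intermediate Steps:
Function('u')(B) = Pow(B, 2)
K = Rational(-20435, 12567) (K = Add(Rational(-5, 3), Add(Mul(249, Pow(177, -1)), Mul(Add(-19, -78), Pow(71, -1)))) = Add(Rational(-5, 3), Add(Mul(249, Rational(1, 177)), Mul(-97, Rational(1, 71)))) = Add(Rational(-5, 3), Add(Rational(83, 59), Rational(-97, 71))) = Add(Rational(-5, 3), Rational(170, 4189)) = Rational(-20435, 12567) ≈ -1.6261)
Add(Function('u')(3), K) = Add(Pow(3, 2), Rational(-20435, 12567)) = Add(9, Rational(-20435, 12567)) = Rational(92668, 12567)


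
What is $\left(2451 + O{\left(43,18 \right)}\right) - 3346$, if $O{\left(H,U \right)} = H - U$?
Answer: $-870$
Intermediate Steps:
$\left(2451 + O{\left(43,18 \right)}\right) - 3346 = \left(2451 + \left(43 - 18\right)\right) - 3346 = \left(2451 + 25\right) - 3346 = 2476 - 3346 = -870$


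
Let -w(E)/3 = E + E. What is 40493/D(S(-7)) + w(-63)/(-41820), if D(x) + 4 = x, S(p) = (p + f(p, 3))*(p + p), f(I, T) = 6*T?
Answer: -70561541/275315 ≈ -256.29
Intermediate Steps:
w(E) = -6*E (w(E) = -3*(E + E) = -6*E)
S(p) = 2*p*(18 + p) (S(p) = (p + 6*3)*(p + p) = (p + 18)*(2*p) = (18 + p)*(2*p) = 2*p*(18 + p))
D(x) = -4 + x
40493/D(S(-7)) + w(-63)/(-41820) = 40493/(-4 + 2*(-7)*(18 - 7)) - 6*(-63)/(-41820) = 40493/(-4 + 2*(-7)*11) + 378*(-1/41820) = 40493/(-4 - 154) - 63/6970 = 40493/(-158) - 63/6970 = 40493*(-1/158) - 63/6970 = -40493/158 - 63/6970 = -70561541/275315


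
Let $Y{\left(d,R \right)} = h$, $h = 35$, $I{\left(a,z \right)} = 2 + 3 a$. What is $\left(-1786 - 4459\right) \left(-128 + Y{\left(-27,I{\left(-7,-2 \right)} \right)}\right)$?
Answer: $580785$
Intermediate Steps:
$Y{\left(d,R \right)} = 35$
$\left(-1786 - 4459\right) \left(-128 + Y{\left(-27,I{\left(-7,-2 \right)} \right)}\right) = \left(-1786 - 4459\right) \left(-128 + 35\right) = \left(-6245\right) \left(-93\right) = 580785$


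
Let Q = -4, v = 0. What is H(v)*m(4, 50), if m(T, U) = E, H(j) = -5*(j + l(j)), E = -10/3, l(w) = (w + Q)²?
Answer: 800/3 ≈ 266.67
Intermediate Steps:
l(w) = (-4 + w)² (l(w) = (w - 4)² = (-4 + w)²)
E = -10/3 (E = -10*⅓ = -10/3 ≈ -3.3333)
H(j) = -5*j - 5*(-4 + j)² (H(j) = -5*(j + (-4 + j)²) = -5*j - 5*(-4 + j)²)
m(T, U) = -10/3
H(v)*m(4, 50) = (-5*0 - 5*(-4 + 0)²)*(-10/3) = (0 - 5*(-4)²)*(-10/3) = (0 - 5*16)*(-10/3) = (0 - 80)*(-10/3) = -80*(-10/3) = 800/3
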